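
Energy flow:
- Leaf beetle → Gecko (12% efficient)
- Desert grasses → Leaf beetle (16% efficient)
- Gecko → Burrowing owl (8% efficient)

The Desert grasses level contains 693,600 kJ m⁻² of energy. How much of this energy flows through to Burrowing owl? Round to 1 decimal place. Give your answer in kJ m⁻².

Leaf beetle: 693600 × 0.16 = 110976 kJ m⁻²
Gecko: 110976 × 0.12 = 13317.12 kJ m⁻²
Burrowing owl: 13317.12 × 0.08 = 1065.3696 kJ m⁻²

1065.4 kJ m⁻²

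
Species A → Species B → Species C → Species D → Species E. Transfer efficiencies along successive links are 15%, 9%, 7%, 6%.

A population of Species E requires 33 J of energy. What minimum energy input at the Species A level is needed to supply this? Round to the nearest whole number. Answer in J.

Cumulative transfer efficiency: 0.15 × 0.09 × 0.07 × 0.06 = 0.0000567
Species A energy = 33 / 0.0000567 = 582011 J

582011 J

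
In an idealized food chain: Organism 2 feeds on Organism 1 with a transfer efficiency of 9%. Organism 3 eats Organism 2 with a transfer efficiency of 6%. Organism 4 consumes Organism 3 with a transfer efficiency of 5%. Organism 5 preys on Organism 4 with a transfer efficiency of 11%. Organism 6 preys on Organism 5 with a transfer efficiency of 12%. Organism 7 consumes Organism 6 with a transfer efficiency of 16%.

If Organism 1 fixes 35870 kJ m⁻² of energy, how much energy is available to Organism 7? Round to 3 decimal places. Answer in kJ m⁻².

Organism 2: 35870 × 0.09 = 3228.3 kJ m⁻²
Organism 3: 3228.3 × 0.06 = 193.698 kJ m⁻²
Organism 4: 193.698 × 0.05 = 9.6849 kJ m⁻²
Organism 5: 9.6849 × 0.11 = 1.065339 kJ m⁻²
Organism 6: 1.065339 × 0.12 = 0.12784068 kJ m⁻²
Organism 7: 0.12784068 × 0.16 = 0.0204545088 kJ m⁻²

0.020 kJ m⁻²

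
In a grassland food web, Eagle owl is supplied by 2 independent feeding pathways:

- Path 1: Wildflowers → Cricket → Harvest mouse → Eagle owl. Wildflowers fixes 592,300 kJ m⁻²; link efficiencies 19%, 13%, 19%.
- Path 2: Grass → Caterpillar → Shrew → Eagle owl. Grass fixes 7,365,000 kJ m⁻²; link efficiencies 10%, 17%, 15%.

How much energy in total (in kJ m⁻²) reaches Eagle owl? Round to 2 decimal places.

21560.41 kJ m⁻²

Path 1: 592300 × 0.19 × 0.13 × 0.19 = 2779.6639 kJ m⁻²
Path 2: 7365000 × 0.1 × 0.17 × 0.15 = 18780.75 kJ m⁻²
Total at Eagle owl: 2779.6639 + 18780.75 = 21560.4139 kJ m⁻²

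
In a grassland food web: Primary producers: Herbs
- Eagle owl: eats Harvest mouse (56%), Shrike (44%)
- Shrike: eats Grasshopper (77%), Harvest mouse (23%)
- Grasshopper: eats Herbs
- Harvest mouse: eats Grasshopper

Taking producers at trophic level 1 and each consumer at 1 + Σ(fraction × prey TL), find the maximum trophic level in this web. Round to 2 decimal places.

4.10

Grasshopper: 1 + 1 = 2
Harvest mouse: 1 + 2 = 3
Shrike: 1 + (0.77×2 + 0.23×3) = 3.23
Eagle owl: 1 + (0.56×3 + 0.44×3.23) = 4.1012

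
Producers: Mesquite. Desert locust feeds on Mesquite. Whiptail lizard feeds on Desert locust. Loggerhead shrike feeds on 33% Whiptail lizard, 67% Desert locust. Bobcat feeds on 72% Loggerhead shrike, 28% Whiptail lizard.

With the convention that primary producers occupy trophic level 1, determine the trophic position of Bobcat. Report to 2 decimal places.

4.24

Desert locust: 1 + 1 = 2
Whiptail lizard: 1 + 2 = 3
Loggerhead shrike: 1 + (0.33×3 + 0.67×2) = 3.33
Bobcat: 1 + (0.72×3.33 + 0.28×3) = 4.2376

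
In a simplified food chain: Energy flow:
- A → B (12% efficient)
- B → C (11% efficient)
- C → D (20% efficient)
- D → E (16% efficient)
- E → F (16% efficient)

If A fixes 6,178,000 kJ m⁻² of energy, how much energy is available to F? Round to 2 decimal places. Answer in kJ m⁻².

B: 6178000 × 0.12 = 741360 kJ m⁻²
C: 741360 × 0.11 = 81549.6 kJ m⁻²
D: 81549.6 × 0.2 = 16309.92 kJ m⁻²
E: 16309.92 × 0.16 = 2609.5872 kJ m⁻²
F: 2609.5872 × 0.16 = 417.533952 kJ m⁻²

417.53 kJ m⁻²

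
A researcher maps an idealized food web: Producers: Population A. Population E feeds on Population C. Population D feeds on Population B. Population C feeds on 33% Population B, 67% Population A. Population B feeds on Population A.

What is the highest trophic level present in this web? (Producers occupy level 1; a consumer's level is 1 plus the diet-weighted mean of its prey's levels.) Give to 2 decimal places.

Population B: 1 + 1 = 2
Population C: 1 + (0.33×2 + 0.67×1) = 2.33
Population D: 1 + 2 = 3
Population E: 1 + 2.33 = 3.33

3.33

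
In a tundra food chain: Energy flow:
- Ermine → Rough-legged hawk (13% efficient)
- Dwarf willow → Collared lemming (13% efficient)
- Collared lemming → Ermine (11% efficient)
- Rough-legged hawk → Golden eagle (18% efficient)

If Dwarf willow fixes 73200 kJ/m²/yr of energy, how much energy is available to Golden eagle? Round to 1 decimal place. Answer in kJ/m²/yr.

24.5 kJ/m²/yr

Collared lemming: 73200 × 0.13 = 9516 kJ/m²/yr
Ermine: 9516 × 0.11 = 1046.76 kJ/m²/yr
Rough-legged hawk: 1046.76 × 0.13 = 136.0788 kJ/m²/yr
Golden eagle: 136.0788 × 0.18 = 24.494184 kJ/m²/yr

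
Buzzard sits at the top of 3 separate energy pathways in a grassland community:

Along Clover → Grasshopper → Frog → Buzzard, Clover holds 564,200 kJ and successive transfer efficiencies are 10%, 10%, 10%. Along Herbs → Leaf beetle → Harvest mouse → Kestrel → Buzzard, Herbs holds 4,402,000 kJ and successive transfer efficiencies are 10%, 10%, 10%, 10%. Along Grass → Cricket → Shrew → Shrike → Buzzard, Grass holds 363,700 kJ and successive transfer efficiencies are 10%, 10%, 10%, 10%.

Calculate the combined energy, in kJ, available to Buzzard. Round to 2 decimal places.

Via Clover: 564200 × 0.1 × 0.1 × 0.1 = 564.2 kJ
Via Herbs: 4402000 × 0.1 × 0.1 × 0.1 × 0.1 = 440.2 kJ
Via Grass: 363700 × 0.1 × 0.1 × 0.1 × 0.1 = 36.37 kJ
Total at Buzzard: 564.2 + 440.2 + 36.37 = 1040.77 kJ

1040.77 kJ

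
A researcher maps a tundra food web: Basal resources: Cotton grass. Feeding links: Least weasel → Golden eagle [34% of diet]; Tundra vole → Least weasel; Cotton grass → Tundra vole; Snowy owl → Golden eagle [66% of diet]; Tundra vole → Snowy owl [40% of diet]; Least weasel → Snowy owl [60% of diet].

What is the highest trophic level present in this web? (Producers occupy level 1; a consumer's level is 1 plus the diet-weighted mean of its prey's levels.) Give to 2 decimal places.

4.40

Tundra vole: 1 + 1 = 2
Least weasel: 1 + 2 = 3
Snowy owl: 1 + (0.6×3 + 0.4×2) = 3.6
Golden eagle: 1 + (0.34×3 + 0.66×3.6) = 4.396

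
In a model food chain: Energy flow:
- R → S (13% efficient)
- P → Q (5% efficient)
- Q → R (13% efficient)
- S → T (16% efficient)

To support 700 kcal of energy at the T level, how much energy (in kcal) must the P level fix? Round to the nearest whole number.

Cumulative transfer efficiency: 0.05 × 0.13 × 0.13 × 0.16 = 0.0001352
P energy = 700 / 0.0001352 = 5177515 kcal

5177515 kcal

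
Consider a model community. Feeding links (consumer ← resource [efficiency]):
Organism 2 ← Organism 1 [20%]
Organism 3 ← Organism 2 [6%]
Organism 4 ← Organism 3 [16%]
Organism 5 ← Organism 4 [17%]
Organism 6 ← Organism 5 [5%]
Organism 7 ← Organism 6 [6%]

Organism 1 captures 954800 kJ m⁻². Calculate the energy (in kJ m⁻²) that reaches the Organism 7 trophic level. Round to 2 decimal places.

0.93 kJ m⁻²

Organism 2: 954800 × 0.2 = 190960 kJ m⁻²
Organism 3: 190960 × 0.06 = 11457.6 kJ m⁻²
Organism 4: 11457.6 × 0.16 = 1833.216 kJ m⁻²
Organism 5: 1833.216 × 0.17 = 311.64672 kJ m⁻²
Organism 6: 311.64672 × 0.05 = 15.582336 kJ m⁻²
Organism 7: 15.582336 × 0.06 = 0.93494016 kJ m⁻²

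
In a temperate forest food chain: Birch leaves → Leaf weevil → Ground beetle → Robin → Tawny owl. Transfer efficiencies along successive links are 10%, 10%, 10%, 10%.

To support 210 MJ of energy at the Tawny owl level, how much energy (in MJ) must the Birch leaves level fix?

2100000 MJ

Cumulative transfer efficiency: 0.1 × 0.1 × 0.1 × 0.1 = 0.0001
Birch leaves energy = 210 / 0.0001 = 2100000 MJ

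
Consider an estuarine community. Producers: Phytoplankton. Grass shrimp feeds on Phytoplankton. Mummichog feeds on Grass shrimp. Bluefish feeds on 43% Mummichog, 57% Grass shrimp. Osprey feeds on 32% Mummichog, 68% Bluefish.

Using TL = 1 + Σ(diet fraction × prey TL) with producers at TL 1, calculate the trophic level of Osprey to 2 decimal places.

Grass shrimp: 1 + 1 = 2
Mummichog: 1 + 2 = 3
Bluefish: 1 + (0.43×3 + 0.57×2) = 3.43
Osprey: 1 + (0.32×3 + 0.68×3.43) = 4.2924

4.29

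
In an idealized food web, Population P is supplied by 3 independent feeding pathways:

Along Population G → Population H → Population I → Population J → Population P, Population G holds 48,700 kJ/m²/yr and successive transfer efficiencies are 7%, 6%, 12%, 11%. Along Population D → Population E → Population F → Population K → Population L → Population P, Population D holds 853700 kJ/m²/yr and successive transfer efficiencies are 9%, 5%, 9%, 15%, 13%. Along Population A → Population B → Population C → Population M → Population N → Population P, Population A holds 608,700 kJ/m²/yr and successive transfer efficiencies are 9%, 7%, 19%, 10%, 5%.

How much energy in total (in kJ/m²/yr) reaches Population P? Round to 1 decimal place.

13.1 kJ/m²/yr

Via Population G: 48700 × 0.07 × 0.06 × 0.12 × 0.11 = 2.699928 kJ/m²/yr
Via Population D: 853700 × 0.09 × 0.05 × 0.09 × 0.15 × 0.13 = 6.74209575 kJ/m²/yr
Via Population A: 608700 × 0.09 × 0.07 × 0.19 × 0.1 × 0.05 = 3.6430695 kJ/m²/yr
Total at Population P: 2.699928 + 6.74209575 + 3.6430695 = 13.08509325 kJ/m²/yr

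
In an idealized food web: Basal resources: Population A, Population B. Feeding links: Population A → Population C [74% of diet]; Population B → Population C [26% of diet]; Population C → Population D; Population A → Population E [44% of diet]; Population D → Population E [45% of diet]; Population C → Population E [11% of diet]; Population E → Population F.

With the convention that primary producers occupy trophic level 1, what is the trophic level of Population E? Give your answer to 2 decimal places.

Population C: 1 + (0.74×1 + 0.26×1) = 2
Population D: 1 + 2 = 3
Population E: 1 + (0.44×1 + 0.45×3 + 0.11×2) = 3.01
Population F: 1 + 3.01 = 4.01

3.01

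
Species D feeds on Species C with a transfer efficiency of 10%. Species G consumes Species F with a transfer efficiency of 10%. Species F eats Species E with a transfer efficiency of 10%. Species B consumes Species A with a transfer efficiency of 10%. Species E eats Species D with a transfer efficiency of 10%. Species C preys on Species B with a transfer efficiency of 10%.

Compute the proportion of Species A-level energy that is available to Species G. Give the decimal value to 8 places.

0.00000100

Product of link efficiencies: 0.1 × 0.1 × 0.1 × 0.1 × 0.1 × 0.1 = 0.000001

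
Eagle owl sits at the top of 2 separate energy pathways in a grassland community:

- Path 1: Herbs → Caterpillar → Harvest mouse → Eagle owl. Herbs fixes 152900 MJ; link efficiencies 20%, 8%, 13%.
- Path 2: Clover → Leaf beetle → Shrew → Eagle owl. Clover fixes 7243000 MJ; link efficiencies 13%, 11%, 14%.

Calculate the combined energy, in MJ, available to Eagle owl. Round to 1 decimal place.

Path 1: 152900 × 0.2 × 0.08 × 0.13 = 318.032 MJ
Path 2: 7243000 × 0.13 × 0.11 × 0.14 = 14500.486 MJ
Total at Eagle owl: 318.032 + 14500.486 = 14818.518 MJ

14818.5 MJ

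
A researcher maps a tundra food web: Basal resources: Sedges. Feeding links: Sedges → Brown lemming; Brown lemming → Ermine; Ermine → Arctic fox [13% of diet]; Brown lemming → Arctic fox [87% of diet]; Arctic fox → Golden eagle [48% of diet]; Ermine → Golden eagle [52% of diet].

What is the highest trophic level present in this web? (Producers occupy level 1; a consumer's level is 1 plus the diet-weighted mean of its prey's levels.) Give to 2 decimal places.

Brown lemming: 1 + 1 = 2
Ermine: 1 + 2 = 3
Arctic fox: 1 + (0.13×3 + 0.87×2) = 3.13
Golden eagle: 1 + (0.48×3.13 + 0.52×3) = 4.0624

4.06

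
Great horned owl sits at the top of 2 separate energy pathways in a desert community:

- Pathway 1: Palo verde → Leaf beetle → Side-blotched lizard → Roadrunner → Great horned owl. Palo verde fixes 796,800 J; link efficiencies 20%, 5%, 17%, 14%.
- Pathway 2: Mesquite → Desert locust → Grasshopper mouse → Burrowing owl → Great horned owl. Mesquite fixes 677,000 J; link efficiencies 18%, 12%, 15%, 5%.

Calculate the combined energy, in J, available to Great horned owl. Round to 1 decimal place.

Pathway 1: 796800 × 0.2 × 0.05 × 0.17 × 0.14 = 189.6384 J
Pathway 2: 677000 × 0.18 × 0.12 × 0.15 × 0.05 = 109.674 J
Total at Great horned owl: 189.6384 + 109.674 = 299.3124 J

299.3 J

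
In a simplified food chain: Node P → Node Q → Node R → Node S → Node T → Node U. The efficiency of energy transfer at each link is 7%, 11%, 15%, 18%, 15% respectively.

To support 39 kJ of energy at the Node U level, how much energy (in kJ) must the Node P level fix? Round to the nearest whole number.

Cumulative transfer efficiency: 0.07 × 0.11 × 0.15 × 0.18 × 0.15 = 0.000031185
Node P energy = 39 / 0.000031185 = 1250601 kJ

1250601 kJ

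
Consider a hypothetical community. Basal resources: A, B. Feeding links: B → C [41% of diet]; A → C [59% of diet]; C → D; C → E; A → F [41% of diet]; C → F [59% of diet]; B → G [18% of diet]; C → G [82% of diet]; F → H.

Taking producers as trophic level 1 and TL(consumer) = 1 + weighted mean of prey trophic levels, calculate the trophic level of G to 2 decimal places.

2.82

C: 1 + (0.41×1 + 0.59×1) = 2
D: 1 + 2 = 3
E: 1 + 2 = 3
F: 1 + (0.41×1 + 0.59×2) = 2.59
G: 1 + (0.18×1 + 0.82×2) = 2.82
H: 1 + 2.59 = 3.59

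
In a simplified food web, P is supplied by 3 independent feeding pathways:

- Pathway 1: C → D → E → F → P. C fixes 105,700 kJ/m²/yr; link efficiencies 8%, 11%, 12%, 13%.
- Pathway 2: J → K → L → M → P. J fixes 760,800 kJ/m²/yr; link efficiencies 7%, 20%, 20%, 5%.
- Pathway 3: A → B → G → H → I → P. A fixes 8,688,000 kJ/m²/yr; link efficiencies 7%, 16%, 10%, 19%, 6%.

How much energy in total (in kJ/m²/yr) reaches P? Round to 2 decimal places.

231.95 kJ/m²/yr

Pathway 1: 105700 × 0.08 × 0.11 × 0.12 × 0.13 = 14.510496 kJ/m²/yr
Pathway 2: 760800 × 0.07 × 0.2 × 0.2 × 0.05 = 106.512 kJ/m²/yr
Pathway 3: 8688000 × 0.07 × 0.16 × 0.1 × 0.19 × 0.06 = 110.928384 kJ/m²/yr
Total at P: 14.510496 + 106.512 + 110.928384 = 231.95088 kJ/m²/yr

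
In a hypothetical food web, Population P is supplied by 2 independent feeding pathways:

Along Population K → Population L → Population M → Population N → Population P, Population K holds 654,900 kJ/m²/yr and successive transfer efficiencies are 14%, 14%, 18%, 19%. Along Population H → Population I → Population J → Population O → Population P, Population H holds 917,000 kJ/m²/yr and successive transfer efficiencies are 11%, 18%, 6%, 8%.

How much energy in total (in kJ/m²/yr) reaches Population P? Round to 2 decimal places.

526.14 kJ/m²/yr

Via Population K: 654900 × 0.14 × 0.14 × 0.18 × 0.19 = 438.992568 kJ/m²/yr
Via Population H: 917000 × 0.11 × 0.18 × 0.06 × 0.08 = 87.15168 kJ/m²/yr
Total at Population P: 438.992568 + 87.15168 = 526.144248 kJ/m²/yr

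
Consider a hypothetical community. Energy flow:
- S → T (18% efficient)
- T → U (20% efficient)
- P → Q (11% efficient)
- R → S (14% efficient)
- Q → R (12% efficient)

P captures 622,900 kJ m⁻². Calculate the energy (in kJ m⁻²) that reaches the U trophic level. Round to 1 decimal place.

Q: 622900 × 0.11 = 68519 kJ m⁻²
R: 68519 × 0.12 = 8222.28 kJ m⁻²
S: 8222.28 × 0.14 = 1151.1192 kJ m⁻²
T: 1151.1192 × 0.18 = 207.201456 kJ m⁻²
U: 207.201456 × 0.2 = 41.4402912 kJ m⁻²

41.4 kJ m⁻²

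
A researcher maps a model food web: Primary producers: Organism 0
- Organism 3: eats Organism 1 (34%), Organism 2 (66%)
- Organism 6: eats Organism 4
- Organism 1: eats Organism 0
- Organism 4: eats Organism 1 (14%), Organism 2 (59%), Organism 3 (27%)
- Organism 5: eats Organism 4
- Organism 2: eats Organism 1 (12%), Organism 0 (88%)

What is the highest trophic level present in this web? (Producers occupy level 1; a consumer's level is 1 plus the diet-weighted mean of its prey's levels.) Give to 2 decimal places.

4.36

Organism 1: 1 + 1 = 2
Organism 2: 1 + (0.12×2 + 0.88×1) = 2.12
Organism 3: 1 + (0.34×2 + 0.66×2.12) = 3.0792
Organism 4: 1 + (0.14×2 + 0.59×2.12 + 0.27×3.0792) = 3.362184
Organism 5: 1 + 3.362184 = 4.362184
Organism 6: 1 + 3.362184 = 4.362184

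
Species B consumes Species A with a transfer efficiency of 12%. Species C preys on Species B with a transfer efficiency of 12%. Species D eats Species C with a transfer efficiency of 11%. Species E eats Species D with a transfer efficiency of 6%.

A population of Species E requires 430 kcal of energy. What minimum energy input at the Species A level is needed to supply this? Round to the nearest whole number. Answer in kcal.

4524411 kcal

Cumulative transfer efficiency: 0.12 × 0.12 × 0.11 × 0.06 = 0.00009504
Species A energy = 430 / 0.00009504 = 4524411 kcal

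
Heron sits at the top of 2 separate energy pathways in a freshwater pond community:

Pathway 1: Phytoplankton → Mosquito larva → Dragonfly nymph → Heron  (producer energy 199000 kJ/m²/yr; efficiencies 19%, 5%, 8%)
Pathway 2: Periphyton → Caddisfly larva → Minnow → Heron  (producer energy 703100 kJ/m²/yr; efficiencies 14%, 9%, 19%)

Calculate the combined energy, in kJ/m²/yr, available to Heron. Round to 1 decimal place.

Pathway 1: 199000 × 0.19 × 0.05 × 0.08 = 151.24 kJ/m²/yr
Pathway 2: 703100 × 0.14 × 0.09 × 0.19 = 1683.2214 kJ/m²/yr
Total at Heron: 151.24 + 1683.2214 = 1834.4614 kJ/m²/yr

1834.5 kJ/m²/yr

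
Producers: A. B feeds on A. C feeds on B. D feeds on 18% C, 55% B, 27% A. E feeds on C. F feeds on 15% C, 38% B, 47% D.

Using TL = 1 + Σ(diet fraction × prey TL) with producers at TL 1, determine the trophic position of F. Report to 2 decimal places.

3.58

B: 1 + 1 = 2
C: 1 + 2 = 3
D: 1 + (0.18×3 + 0.55×2 + 0.27×1) = 2.91
E: 1 + 3 = 4
F: 1 + (0.15×3 + 0.38×2 + 0.47×2.91) = 3.5777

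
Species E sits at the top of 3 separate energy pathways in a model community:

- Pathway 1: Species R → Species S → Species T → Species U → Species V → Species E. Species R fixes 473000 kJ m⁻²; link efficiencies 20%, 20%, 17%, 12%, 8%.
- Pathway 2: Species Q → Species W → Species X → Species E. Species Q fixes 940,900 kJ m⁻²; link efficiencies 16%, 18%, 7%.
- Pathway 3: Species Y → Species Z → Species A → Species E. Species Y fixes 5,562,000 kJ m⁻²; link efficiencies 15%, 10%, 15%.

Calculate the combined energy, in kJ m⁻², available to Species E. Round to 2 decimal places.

14442.23 kJ m⁻²

Pathway 1: 473000 × 0.2 × 0.2 × 0.17 × 0.12 × 0.08 = 30.87744 kJ m⁻²
Pathway 2: 940900 × 0.16 × 0.18 × 0.07 = 1896.8544 kJ m⁻²
Pathway 3: 5562000 × 0.15 × 0.1 × 0.15 = 12514.5 kJ m⁻²
Total at Species E: 30.87744 + 1896.8544 + 12514.5 = 14442.23184 kJ m⁻²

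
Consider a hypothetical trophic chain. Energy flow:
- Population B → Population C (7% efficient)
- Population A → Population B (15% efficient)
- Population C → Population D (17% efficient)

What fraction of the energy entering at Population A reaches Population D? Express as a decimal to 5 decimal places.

Product of link efficiencies: 0.15 × 0.07 × 0.17 = 0.001785

0.00179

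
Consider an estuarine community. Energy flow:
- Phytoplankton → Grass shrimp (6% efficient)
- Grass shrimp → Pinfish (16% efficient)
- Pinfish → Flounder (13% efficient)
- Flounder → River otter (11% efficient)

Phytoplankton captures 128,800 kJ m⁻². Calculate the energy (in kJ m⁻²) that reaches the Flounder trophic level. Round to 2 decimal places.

Grass shrimp: 128800 × 0.06 = 7728 kJ m⁻²
Pinfish: 7728 × 0.16 = 1236.48 kJ m⁻²
Flounder: 1236.48 × 0.13 = 160.7424 kJ m⁻²

160.74 kJ m⁻²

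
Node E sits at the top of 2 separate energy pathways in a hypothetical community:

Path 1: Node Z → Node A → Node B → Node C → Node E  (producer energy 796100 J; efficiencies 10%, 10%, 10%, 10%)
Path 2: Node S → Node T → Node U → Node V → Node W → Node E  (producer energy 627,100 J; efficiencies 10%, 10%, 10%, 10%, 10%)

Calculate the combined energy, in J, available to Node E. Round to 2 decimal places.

85.88 J

Path 1: 796100 × 0.1 × 0.1 × 0.1 × 0.1 = 79.61 J
Path 2: 627100 × 0.1 × 0.1 × 0.1 × 0.1 × 0.1 = 6.271 J
Total at Node E: 79.61 + 6.271 = 85.881 J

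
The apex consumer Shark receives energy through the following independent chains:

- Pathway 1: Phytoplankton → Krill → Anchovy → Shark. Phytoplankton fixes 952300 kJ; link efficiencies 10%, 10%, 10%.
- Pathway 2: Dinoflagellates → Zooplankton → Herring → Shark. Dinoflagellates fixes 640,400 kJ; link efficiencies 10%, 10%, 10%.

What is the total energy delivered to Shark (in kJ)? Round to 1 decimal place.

1592.7 kJ

Pathway 1: 952300 × 0.1 × 0.1 × 0.1 = 952.3 kJ
Pathway 2: 640400 × 0.1 × 0.1 × 0.1 = 640.4 kJ
Total at Shark: 952.3 + 640.4 = 1592.7 kJ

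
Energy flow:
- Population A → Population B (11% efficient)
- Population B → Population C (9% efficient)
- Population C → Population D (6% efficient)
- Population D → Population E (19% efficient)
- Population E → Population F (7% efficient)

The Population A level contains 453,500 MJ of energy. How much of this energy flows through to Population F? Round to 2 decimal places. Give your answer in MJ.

3.58 MJ

Population B: 453500 × 0.11 = 49885 MJ
Population C: 49885 × 0.09 = 4489.65 MJ
Population D: 4489.65 × 0.06 = 269.379 MJ
Population E: 269.379 × 0.19 = 51.18201 MJ
Population F: 51.18201 × 0.07 = 3.5827407 MJ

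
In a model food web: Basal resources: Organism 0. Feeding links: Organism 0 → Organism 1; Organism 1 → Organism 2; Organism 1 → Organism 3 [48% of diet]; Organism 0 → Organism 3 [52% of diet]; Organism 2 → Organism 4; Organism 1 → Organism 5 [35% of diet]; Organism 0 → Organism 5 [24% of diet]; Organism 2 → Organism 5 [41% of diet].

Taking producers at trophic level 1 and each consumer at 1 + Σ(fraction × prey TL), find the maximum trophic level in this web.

Organism 1: 1 + 1 = 2
Organism 2: 1 + 2 = 3
Organism 3: 1 + (0.48×2 + 0.52×1) = 2.48
Organism 4: 1 + 3 = 4
Organism 5: 1 + (0.35×2 + 0.24×1 + 0.41×3) = 3.17

4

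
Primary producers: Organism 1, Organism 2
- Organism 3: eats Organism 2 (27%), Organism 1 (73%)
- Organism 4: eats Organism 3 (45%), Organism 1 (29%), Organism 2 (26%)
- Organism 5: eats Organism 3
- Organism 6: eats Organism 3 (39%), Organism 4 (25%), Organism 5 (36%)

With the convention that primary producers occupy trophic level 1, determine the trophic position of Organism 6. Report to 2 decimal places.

Organism 3: 1 + (0.27×1 + 0.73×1) = 2
Organism 4: 1 + (0.45×2 + 0.29×1 + 0.26×1) = 2.45
Organism 5: 1 + 2 = 3
Organism 6: 1 + (0.39×2 + 0.25×2.45 + 0.36×3) = 3.4725

3.47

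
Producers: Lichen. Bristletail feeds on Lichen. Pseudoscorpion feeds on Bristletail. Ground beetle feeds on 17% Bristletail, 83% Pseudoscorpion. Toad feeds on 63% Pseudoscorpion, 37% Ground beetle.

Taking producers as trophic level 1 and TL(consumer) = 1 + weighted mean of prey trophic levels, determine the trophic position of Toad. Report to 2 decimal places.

Bristletail: 1 + 1 = 2
Pseudoscorpion: 1 + 2 = 3
Ground beetle: 1 + (0.17×2 + 0.83×3) = 3.83
Toad: 1 + (0.63×3 + 0.37×3.83) = 4.3071

4.31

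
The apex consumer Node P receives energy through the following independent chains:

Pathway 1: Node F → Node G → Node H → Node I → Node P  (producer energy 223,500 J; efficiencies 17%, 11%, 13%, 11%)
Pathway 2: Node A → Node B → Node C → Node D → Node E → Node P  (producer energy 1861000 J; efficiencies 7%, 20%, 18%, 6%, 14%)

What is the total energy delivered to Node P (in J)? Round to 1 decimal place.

Pathway 1: 223500 × 0.17 × 0.11 × 0.13 × 0.11 = 59.766135 J
Pathway 2: 1861000 × 0.07 × 0.2 × 0.18 × 0.06 × 0.14 = 39.393648 J
Total at Node P: 59.766135 + 39.393648 = 99.159783 J

99.2 J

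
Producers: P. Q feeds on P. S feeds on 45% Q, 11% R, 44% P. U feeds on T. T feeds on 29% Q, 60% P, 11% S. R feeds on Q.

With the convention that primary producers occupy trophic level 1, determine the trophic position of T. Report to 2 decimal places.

Q: 1 + 1 = 2
R: 1 + 2 = 3
S: 1 + (0.45×2 + 0.11×3 + 0.44×1) = 2.67
T: 1 + (0.29×2 + 0.6×1 + 0.11×2.67) = 2.4737
U: 1 + 2.4737 = 3.4737

2.47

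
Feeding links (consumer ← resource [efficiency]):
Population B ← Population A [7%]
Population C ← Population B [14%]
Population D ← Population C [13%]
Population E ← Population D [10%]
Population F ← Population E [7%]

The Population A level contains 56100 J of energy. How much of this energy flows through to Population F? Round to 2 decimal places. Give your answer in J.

0.50 J

Population B: 56100 × 0.07 = 3927 J
Population C: 3927 × 0.14 = 549.78 J
Population D: 549.78 × 0.13 = 71.4714 J
Population E: 71.4714 × 0.1 = 7.14714 J
Population F: 7.14714 × 0.07 = 0.5002998 J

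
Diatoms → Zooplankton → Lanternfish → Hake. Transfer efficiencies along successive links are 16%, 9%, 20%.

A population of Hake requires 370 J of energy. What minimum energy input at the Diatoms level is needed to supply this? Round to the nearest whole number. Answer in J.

Cumulative transfer efficiency: 0.16 × 0.09 × 0.2 = 0.00288
Diatoms energy = 370 / 0.00288 = 128472 J

128472 J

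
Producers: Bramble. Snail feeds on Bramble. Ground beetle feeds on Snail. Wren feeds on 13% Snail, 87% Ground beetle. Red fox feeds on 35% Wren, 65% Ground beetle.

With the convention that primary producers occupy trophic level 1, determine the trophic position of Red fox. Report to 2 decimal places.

Snail: 1 + 1 = 2
Ground beetle: 1 + 2 = 3
Wren: 1 + (0.13×2 + 0.87×3) = 3.87
Red fox: 1 + (0.35×3.87 + 0.65×3) = 4.3045

4.30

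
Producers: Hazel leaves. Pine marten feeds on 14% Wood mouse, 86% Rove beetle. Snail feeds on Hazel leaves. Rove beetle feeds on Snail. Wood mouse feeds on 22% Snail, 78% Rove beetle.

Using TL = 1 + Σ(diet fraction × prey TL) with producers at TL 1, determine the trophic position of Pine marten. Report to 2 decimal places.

Snail: 1 + 1 = 2
Rove beetle: 1 + 2 = 3
Wood mouse: 1 + (0.22×2 + 0.78×3) = 3.78
Pine marten: 1 + (0.14×3.78 + 0.86×3) = 4.1092

4.11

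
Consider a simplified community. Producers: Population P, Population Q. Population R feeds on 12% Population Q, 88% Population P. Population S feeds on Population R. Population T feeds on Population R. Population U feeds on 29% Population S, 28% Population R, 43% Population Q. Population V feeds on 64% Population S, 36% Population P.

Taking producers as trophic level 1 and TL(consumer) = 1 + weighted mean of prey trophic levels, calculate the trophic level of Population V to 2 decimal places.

Population R: 1 + (0.12×1 + 0.88×1) = 2
Population S: 1 + 2 = 3
Population T: 1 + 2 = 3
Population U: 1 + (0.29×3 + 0.28×2 + 0.43×1) = 2.86
Population V: 1 + (0.64×3 + 0.36×1) = 3.28

3.28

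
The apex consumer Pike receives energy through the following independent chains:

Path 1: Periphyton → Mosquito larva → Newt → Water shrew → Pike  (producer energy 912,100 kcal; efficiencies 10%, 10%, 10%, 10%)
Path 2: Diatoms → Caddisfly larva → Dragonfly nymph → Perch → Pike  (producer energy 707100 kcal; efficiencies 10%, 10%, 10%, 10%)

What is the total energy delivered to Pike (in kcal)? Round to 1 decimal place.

Path 1: 912100 × 0.1 × 0.1 × 0.1 × 0.1 = 91.21 kcal
Path 2: 707100 × 0.1 × 0.1 × 0.1 × 0.1 = 70.71 kcal
Total at Pike: 91.21 + 70.71 = 161.92 kcal

161.9 kcal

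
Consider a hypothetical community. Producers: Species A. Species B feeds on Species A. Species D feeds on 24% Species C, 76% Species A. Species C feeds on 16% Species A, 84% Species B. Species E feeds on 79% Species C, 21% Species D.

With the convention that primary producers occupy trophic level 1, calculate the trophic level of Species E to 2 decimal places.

3.76

Species B: 1 + 1 = 2
Species C: 1 + (0.16×1 + 0.84×2) = 2.84
Species D: 1 + (0.24×2.84 + 0.76×1) = 2.4416
Species E: 1 + (0.79×2.84 + 0.21×2.4416) = 3.756336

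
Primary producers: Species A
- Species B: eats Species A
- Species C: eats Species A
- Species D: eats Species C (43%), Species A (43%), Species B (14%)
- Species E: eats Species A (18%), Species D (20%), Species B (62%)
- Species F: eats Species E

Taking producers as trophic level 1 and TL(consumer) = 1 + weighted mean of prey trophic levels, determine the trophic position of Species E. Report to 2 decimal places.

Species B: 1 + 1 = 2
Species C: 1 + 1 = 2
Species D: 1 + (0.43×2 + 0.43×1 + 0.14×2) = 2.57
Species E: 1 + (0.18×1 + 0.2×2.57 + 0.62×2) = 2.934
Species F: 1 + 2.934 = 3.934

2.93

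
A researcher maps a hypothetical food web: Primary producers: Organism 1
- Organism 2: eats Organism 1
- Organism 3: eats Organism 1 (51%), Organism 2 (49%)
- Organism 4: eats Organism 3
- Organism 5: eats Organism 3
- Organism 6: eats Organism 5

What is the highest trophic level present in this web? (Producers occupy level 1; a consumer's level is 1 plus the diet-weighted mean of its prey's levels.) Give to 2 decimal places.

4.49

Organism 2: 1 + 1 = 2
Organism 3: 1 + (0.51×1 + 0.49×2) = 2.49
Organism 4: 1 + 2.49 = 3.49
Organism 5: 1 + 2.49 = 3.49
Organism 6: 1 + 3.49 = 4.49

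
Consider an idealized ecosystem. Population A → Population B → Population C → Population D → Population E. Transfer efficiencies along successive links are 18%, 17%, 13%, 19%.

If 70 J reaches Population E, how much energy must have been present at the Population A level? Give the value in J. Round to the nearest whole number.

92615 J

Cumulative transfer efficiency: 0.18 × 0.17 × 0.13 × 0.19 = 0.00075582
Population A energy = 70 / 0.00075582 = 92615 J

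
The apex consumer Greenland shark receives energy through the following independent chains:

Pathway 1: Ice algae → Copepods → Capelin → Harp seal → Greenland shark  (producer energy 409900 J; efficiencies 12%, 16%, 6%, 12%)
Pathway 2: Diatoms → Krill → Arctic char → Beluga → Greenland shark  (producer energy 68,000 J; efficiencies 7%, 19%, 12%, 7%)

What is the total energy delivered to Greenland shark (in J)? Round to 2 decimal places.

64.26 J

Pathway 1: 409900 × 0.12 × 0.16 × 0.06 × 0.12 = 56.664576 J
Pathway 2: 68000 × 0.07 × 0.19 × 0.12 × 0.07 = 7.59696 J
Total at Greenland shark: 56.664576 + 7.59696 = 64.261536 J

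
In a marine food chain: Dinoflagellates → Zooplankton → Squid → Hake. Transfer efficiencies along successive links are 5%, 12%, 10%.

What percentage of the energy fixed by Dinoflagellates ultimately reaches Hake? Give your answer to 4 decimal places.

Product of link efficiencies: 0.05 × 0.12 × 0.1 = 0.0006
As a percentage: 0.0006 × 100 = 0.0600%

0.0600%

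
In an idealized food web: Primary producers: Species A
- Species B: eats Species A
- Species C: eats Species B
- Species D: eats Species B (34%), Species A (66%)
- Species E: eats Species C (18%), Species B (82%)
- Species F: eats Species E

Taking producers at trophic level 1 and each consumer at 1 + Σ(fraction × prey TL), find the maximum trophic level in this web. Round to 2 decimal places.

Species B: 1 + 1 = 2
Species C: 1 + 2 = 3
Species D: 1 + (0.34×2 + 0.66×1) = 2.34
Species E: 1 + (0.18×3 + 0.82×2) = 3.18
Species F: 1 + 3.18 = 4.18

4.18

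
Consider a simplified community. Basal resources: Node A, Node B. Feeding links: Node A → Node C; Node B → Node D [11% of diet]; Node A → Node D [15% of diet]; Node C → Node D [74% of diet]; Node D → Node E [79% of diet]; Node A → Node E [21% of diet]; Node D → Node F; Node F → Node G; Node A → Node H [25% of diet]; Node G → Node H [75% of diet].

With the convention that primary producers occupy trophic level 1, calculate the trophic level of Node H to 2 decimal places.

Node C: 1 + 1 = 2
Node D: 1 + (0.11×1 + 0.15×1 + 0.74×2) = 2.74
Node E: 1 + (0.79×2.74 + 0.21×1) = 3.3746
Node F: 1 + 2.74 = 3.74
Node G: 1 + 3.74 = 4.74
Node H: 1 + (0.25×1 + 0.75×4.74) = 4.805

4.81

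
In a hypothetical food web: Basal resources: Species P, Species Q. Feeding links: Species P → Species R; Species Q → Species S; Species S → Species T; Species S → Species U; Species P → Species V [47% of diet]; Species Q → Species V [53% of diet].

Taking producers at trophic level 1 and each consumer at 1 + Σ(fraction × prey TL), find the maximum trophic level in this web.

Species R: 1 + 1 = 2
Species S: 1 + 1 = 2
Species T: 1 + 2 = 3
Species U: 1 + 2 = 3
Species V: 1 + (0.47×1 + 0.53×1) = 2

3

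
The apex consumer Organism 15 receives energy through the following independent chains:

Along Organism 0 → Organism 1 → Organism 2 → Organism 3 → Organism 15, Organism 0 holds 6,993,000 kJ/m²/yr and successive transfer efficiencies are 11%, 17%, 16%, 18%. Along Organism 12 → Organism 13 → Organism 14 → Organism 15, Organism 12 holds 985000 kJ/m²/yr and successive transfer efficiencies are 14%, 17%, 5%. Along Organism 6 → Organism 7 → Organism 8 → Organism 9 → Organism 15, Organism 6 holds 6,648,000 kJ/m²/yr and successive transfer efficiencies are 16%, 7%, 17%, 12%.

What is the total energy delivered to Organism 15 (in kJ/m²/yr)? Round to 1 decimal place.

6457.2 kJ/m²/yr

Via Organism 0: 6993000 × 0.11 × 0.17 × 0.16 × 0.18 = 3766.15008 kJ/m²/yr
Via Organism 12: 985000 × 0.14 × 0.17 × 0.05 = 1172.15 kJ/m²/yr
Via Organism 6: 6648000 × 0.16 × 0.07 × 0.17 × 0.12 = 1518.93504 kJ/m²/yr
Total at Organism 15: 3766.15008 + 1172.15 + 1518.93504 = 6457.23512 kJ/m²/yr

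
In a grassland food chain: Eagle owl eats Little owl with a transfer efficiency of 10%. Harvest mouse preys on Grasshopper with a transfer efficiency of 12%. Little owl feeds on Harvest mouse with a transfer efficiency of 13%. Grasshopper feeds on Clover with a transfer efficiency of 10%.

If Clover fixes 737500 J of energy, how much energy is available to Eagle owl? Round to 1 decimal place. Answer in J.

Grasshopper: 737500 × 0.1 = 73750 J
Harvest mouse: 73750 × 0.12 = 8850 J
Little owl: 8850 × 0.13 = 1150.5 J
Eagle owl: 1150.5 × 0.1 = 115.05 J

115.1 J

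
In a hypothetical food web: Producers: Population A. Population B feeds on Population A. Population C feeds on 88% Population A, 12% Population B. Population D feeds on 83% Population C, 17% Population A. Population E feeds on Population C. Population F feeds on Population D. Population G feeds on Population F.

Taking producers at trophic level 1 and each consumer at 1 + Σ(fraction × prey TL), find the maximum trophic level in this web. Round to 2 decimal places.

Population B: 1 + 1 = 2
Population C: 1 + (0.88×1 + 0.12×2) = 2.12
Population D: 1 + (0.83×2.12 + 0.17×1) = 2.9296
Population E: 1 + 2.12 = 3.12
Population F: 1 + 2.9296 = 3.9296
Population G: 1 + 3.9296 = 4.9296

4.93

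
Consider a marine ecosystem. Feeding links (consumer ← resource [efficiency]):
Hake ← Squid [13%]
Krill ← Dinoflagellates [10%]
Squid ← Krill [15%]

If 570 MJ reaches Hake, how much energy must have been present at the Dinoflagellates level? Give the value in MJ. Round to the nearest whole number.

292308 MJ

Cumulative transfer efficiency: 0.1 × 0.15 × 0.13 = 0.00195
Dinoflagellates energy = 570 / 0.00195 = 292308 MJ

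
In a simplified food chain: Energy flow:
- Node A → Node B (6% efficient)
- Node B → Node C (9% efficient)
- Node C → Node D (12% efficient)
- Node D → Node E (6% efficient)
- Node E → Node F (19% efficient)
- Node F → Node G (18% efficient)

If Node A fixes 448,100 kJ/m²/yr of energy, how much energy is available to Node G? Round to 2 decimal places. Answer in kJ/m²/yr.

Node B: 448100 × 0.06 = 26886 kJ/m²/yr
Node C: 26886 × 0.09 = 2419.74 kJ/m²/yr
Node D: 2419.74 × 0.12 = 290.3688 kJ/m²/yr
Node E: 290.3688 × 0.06 = 17.422128 kJ/m²/yr
Node F: 17.422128 × 0.19 = 3.31020432 kJ/m²/yr
Node G: 3.31020432 × 0.18 = 0.5958367776 kJ/m²/yr

0.60 kJ/m²/yr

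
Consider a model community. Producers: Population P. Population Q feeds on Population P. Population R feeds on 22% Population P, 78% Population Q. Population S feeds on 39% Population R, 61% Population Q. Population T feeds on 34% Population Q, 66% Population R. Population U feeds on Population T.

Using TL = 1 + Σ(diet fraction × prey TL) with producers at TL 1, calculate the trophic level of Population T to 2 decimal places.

Population Q: 1 + 1 = 2
Population R: 1 + (0.22×1 + 0.78×2) = 2.78
Population S: 1 + (0.39×2.78 + 0.61×2) = 3.3042
Population T: 1 + (0.34×2 + 0.66×2.78) = 3.5148
Population U: 1 + 3.5148 = 4.5148

3.51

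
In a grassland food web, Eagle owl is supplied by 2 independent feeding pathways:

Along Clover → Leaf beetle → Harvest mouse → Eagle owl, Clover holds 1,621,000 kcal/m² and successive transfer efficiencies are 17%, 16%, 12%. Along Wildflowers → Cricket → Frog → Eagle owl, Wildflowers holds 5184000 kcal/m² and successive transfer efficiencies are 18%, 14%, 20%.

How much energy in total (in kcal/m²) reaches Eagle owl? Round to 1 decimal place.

Via Clover: 1621000 × 0.17 × 0.16 × 0.12 = 5290.944 kcal/m²
Via Wildflowers: 5184000 × 0.18 × 0.14 × 0.2 = 26127.36 kcal/m²
Total at Eagle owl: 5290.944 + 26127.36 = 31418.304 kcal/m²

31418.3 kcal/m²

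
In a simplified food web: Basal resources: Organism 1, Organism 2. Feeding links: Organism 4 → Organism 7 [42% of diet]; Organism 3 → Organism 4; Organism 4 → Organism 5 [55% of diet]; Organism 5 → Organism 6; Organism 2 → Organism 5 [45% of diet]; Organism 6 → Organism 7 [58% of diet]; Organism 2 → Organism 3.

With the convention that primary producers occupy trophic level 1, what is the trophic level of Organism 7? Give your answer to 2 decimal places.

4.64

Organism 3: 1 + 1 = 2
Organism 4: 1 + 2 = 3
Organism 5: 1 + (0.45×1 + 0.55×3) = 3.1
Organism 6: 1 + 3.1 = 4.1
Organism 7: 1 + (0.42×3 + 0.58×4.1) = 4.638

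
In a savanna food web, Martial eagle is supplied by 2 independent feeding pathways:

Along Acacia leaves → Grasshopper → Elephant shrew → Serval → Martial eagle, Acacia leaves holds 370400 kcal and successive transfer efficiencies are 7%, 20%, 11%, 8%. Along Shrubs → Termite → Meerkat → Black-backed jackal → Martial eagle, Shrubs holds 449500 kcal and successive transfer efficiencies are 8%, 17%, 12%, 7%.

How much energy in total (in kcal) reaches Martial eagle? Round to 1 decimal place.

Via Acacia leaves: 370400 × 0.07 × 0.2 × 0.11 × 0.08 = 45.63328 kcal
Via Shrubs: 449500 × 0.08 × 0.17 × 0.12 × 0.07 = 51.35088 kcal
Total at Martial eagle: 45.63328 + 51.35088 = 96.98416 kcal

97.0 kcal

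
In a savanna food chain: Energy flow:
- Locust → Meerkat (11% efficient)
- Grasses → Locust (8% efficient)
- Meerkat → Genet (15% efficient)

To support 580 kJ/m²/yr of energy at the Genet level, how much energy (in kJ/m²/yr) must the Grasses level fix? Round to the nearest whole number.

Cumulative transfer efficiency: 0.08 × 0.11 × 0.15 = 0.00132
Grasses energy = 580 / 0.00132 = 439394 kJ/m²/yr

439394 kJ/m²/yr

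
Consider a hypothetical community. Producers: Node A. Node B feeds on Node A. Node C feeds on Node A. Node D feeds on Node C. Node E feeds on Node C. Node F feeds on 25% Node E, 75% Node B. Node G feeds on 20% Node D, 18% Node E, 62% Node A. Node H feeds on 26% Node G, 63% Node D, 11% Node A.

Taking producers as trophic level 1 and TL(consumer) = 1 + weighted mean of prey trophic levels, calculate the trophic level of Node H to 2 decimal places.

3.72

Node B: 1 + 1 = 2
Node C: 1 + 1 = 2
Node D: 1 + 2 = 3
Node E: 1 + 2 = 3
Node F: 1 + (0.25×3 + 0.75×2) = 3.25
Node G: 1 + (0.2×3 + 0.18×3 + 0.62×1) = 2.76
Node H: 1 + (0.26×2.76 + 0.63×3 + 0.11×1) = 3.7176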